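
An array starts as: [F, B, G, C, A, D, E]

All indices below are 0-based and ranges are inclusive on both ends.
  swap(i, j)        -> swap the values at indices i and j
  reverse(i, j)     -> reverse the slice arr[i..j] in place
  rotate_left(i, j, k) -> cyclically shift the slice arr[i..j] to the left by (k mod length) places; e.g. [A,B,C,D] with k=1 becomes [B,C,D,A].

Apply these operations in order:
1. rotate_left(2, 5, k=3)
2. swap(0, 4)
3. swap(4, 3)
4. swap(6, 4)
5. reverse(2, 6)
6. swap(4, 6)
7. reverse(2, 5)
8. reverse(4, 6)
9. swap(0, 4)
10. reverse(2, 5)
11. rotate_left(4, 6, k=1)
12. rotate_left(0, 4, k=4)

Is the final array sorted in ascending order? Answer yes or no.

Answer: no

Derivation:
After 1 (rotate_left(2, 5, k=3)): [F, B, D, G, C, A, E]
After 2 (swap(0, 4)): [C, B, D, G, F, A, E]
After 3 (swap(4, 3)): [C, B, D, F, G, A, E]
After 4 (swap(6, 4)): [C, B, D, F, E, A, G]
After 5 (reverse(2, 6)): [C, B, G, A, E, F, D]
After 6 (swap(4, 6)): [C, B, G, A, D, F, E]
After 7 (reverse(2, 5)): [C, B, F, D, A, G, E]
After 8 (reverse(4, 6)): [C, B, F, D, E, G, A]
After 9 (swap(0, 4)): [E, B, F, D, C, G, A]
After 10 (reverse(2, 5)): [E, B, G, C, D, F, A]
After 11 (rotate_left(4, 6, k=1)): [E, B, G, C, F, A, D]
After 12 (rotate_left(0, 4, k=4)): [F, E, B, G, C, A, D]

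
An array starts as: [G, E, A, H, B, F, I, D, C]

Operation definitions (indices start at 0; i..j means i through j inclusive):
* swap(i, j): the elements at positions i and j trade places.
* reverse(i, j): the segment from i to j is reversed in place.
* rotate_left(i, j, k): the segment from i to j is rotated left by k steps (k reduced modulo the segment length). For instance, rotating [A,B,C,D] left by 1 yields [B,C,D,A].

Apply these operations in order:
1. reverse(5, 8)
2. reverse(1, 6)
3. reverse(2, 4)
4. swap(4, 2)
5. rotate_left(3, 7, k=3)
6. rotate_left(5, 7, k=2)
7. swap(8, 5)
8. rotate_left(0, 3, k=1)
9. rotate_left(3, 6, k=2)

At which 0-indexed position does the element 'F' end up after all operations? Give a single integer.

After 1 (reverse(5, 8)): [G, E, A, H, B, C, D, I, F]
After 2 (reverse(1, 6)): [G, D, C, B, H, A, E, I, F]
After 3 (reverse(2, 4)): [G, D, H, B, C, A, E, I, F]
After 4 (swap(4, 2)): [G, D, C, B, H, A, E, I, F]
After 5 (rotate_left(3, 7, k=3)): [G, D, C, E, I, B, H, A, F]
After 6 (rotate_left(5, 7, k=2)): [G, D, C, E, I, A, B, H, F]
After 7 (swap(8, 5)): [G, D, C, E, I, F, B, H, A]
After 8 (rotate_left(0, 3, k=1)): [D, C, E, G, I, F, B, H, A]
After 9 (rotate_left(3, 6, k=2)): [D, C, E, F, B, G, I, H, A]

Answer: 3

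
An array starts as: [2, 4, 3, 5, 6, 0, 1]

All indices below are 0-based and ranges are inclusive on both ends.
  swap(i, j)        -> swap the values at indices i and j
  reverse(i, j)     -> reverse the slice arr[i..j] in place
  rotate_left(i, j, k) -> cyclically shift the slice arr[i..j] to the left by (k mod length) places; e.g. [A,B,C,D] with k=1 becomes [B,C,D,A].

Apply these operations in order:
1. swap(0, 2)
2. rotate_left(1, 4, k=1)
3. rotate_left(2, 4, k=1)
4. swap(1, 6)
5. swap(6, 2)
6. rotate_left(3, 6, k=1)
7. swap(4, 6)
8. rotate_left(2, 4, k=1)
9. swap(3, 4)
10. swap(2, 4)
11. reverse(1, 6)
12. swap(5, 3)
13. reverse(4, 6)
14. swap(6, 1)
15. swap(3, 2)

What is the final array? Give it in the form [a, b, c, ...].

Answer: [3, 2, 4, 6, 1, 5, 0]

Derivation:
After 1 (swap(0, 2)): [3, 4, 2, 5, 6, 0, 1]
After 2 (rotate_left(1, 4, k=1)): [3, 2, 5, 6, 4, 0, 1]
After 3 (rotate_left(2, 4, k=1)): [3, 2, 6, 4, 5, 0, 1]
After 4 (swap(1, 6)): [3, 1, 6, 4, 5, 0, 2]
After 5 (swap(6, 2)): [3, 1, 2, 4, 5, 0, 6]
After 6 (rotate_left(3, 6, k=1)): [3, 1, 2, 5, 0, 6, 4]
After 7 (swap(4, 6)): [3, 1, 2, 5, 4, 6, 0]
After 8 (rotate_left(2, 4, k=1)): [3, 1, 5, 4, 2, 6, 0]
After 9 (swap(3, 4)): [3, 1, 5, 2, 4, 6, 0]
After 10 (swap(2, 4)): [3, 1, 4, 2, 5, 6, 0]
After 11 (reverse(1, 6)): [3, 0, 6, 5, 2, 4, 1]
After 12 (swap(5, 3)): [3, 0, 6, 4, 2, 5, 1]
After 13 (reverse(4, 6)): [3, 0, 6, 4, 1, 5, 2]
After 14 (swap(6, 1)): [3, 2, 6, 4, 1, 5, 0]
After 15 (swap(3, 2)): [3, 2, 4, 6, 1, 5, 0]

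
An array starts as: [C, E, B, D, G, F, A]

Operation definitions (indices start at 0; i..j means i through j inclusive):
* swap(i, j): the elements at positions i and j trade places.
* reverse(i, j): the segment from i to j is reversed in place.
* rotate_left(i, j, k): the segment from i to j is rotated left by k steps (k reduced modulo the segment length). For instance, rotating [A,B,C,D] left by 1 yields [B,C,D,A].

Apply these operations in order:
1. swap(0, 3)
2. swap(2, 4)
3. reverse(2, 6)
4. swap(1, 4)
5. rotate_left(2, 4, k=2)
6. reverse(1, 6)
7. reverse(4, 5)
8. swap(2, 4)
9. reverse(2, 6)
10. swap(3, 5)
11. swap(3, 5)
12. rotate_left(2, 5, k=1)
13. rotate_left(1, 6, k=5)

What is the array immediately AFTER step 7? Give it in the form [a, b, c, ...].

Answer: [D, G, C, F, E, A, B]

Derivation:
After 1 (swap(0, 3)): [D, E, B, C, G, F, A]
After 2 (swap(2, 4)): [D, E, G, C, B, F, A]
After 3 (reverse(2, 6)): [D, E, A, F, B, C, G]
After 4 (swap(1, 4)): [D, B, A, F, E, C, G]
After 5 (rotate_left(2, 4, k=2)): [D, B, E, A, F, C, G]
After 6 (reverse(1, 6)): [D, G, C, F, A, E, B]
After 7 (reverse(4, 5)): [D, G, C, F, E, A, B]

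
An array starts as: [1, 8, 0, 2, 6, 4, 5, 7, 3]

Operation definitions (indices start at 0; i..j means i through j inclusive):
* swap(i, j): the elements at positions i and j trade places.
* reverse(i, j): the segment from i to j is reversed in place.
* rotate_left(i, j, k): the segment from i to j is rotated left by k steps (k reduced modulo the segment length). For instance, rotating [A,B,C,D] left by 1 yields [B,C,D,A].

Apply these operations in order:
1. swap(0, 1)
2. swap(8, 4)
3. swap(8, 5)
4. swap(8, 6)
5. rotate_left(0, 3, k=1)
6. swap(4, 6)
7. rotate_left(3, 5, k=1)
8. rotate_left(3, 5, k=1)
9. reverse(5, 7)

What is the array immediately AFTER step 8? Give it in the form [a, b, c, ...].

After 1 (swap(0, 1)): [8, 1, 0, 2, 6, 4, 5, 7, 3]
After 2 (swap(8, 4)): [8, 1, 0, 2, 3, 4, 5, 7, 6]
After 3 (swap(8, 5)): [8, 1, 0, 2, 3, 6, 5, 7, 4]
After 4 (swap(8, 6)): [8, 1, 0, 2, 3, 6, 4, 7, 5]
After 5 (rotate_left(0, 3, k=1)): [1, 0, 2, 8, 3, 6, 4, 7, 5]
After 6 (swap(4, 6)): [1, 0, 2, 8, 4, 6, 3, 7, 5]
After 7 (rotate_left(3, 5, k=1)): [1, 0, 2, 4, 6, 8, 3, 7, 5]
After 8 (rotate_left(3, 5, k=1)): [1, 0, 2, 6, 8, 4, 3, 7, 5]

Answer: [1, 0, 2, 6, 8, 4, 3, 7, 5]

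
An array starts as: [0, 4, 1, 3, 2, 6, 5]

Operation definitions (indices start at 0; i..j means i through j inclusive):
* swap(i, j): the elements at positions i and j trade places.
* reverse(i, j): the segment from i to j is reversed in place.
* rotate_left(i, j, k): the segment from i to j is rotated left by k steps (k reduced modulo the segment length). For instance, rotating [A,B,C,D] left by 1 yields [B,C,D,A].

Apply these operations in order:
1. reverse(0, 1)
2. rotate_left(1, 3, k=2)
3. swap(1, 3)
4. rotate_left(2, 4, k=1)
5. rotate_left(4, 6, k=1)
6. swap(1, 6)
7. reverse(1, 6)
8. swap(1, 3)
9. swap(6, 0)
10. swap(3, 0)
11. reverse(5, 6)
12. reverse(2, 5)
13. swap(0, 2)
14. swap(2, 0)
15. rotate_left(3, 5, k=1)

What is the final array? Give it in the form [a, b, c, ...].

After 1 (reverse(0, 1)): [4, 0, 1, 3, 2, 6, 5]
After 2 (rotate_left(1, 3, k=2)): [4, 3, 0, 1, 2, 6, 5]
After 3 (swap(1, 3)): [4, 1, 0, 3, 2, 6, 5]
After 4 (rotate_left(2, 4, k=1)): [4, 1, 3, 2, 0, 6, 5]
After 5 (rotate_left(4, 6, k=1)): [4, 1, 3, 2, 6, 5, 0]
After 6 (swap(1, 6)): [4, 0, 3, 2, 6, 5, 1]
After 7 (reverse(1, 6)): [4, 1, 5, 6, 2, 3, 0]
After 8 (swap(1, 3)): [4, 6, 5, 1, 2, 3, 0]
After 9 (swap(6, 0)): [0, 6, 5, 1, 2, 3, 4]
After 10 (swap(3, 0)): [1, 6, 5, 0, 2, 3, 4]
After 11 (reverse(5, 6)): [1, 6, 5, 0, 2, 4, 3]
After 12 (reverse(2, 5)): [1, 6, 4, 2, 0, 5, 3]
After 13 (swap(0, 2)): [4, 6, 1, 2, 0, 5, 3]
After 14 (swap(2, 0)): [1, 6, 4, 2, 0, 5, 3]
After 15 (rotate_left(3, 5, k=1)): [1, 6, 4, 0, 5, 2, 3]

Answer: [1, 6, 4, 0, 5, 2, 3]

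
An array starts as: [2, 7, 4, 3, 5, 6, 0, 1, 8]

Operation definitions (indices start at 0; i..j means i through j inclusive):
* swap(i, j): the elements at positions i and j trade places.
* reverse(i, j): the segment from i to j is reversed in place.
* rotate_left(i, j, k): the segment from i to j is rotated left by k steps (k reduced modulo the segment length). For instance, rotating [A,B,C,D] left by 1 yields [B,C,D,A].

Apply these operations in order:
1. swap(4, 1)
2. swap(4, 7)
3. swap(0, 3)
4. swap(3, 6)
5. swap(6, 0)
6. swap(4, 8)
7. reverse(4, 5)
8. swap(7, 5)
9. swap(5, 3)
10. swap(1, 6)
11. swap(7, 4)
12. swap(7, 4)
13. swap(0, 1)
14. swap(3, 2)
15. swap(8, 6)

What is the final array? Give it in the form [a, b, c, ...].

After 1 (swap(4, 1)): [2, 5, 4, 3, 7, 6, 0, 1, 8]
After 2 (swap(4, 7)): [2, 5, 4, 3, 1, 6, 0, 7, 8]
After 3 (swap(0, 3)): [3, 5, 4, 2, 1, 6, 0, 7, 8]
After 4 (swap(3, 6)): [3, 5, 4, 0, 1, 6, 2, 7, 8]
After 5 (swap(6, 0)): [2, 5, 4, 0, 1, 6, 3, 7, 8]
After 6 (swap(4, 8)): [2, 5, 4, 0, 8, 6, 3, 7, 1]
After 7 (reverse(4, 5)): [2, 5, 4, 0, 6, 8, 3, 7, 1]
After 8 (swap(7, 5)): [2, 5, 4, 0, 6, 7, 3, 8, 1]
After 9 (swap(5, 3)): [2, 5, 4, 7, 6, 0, 3, 8, 1]
After 10 (swap(1, 6)): [2, 3, 4, 7, 6, 0, 5, 8, 1]
After 11 (swap(7, 4)): [2, 3, 4, 7, 8, 0, 5, 6, 1]
After 12 (swap(7, 4)): [2, 3, 4, 7, 6, 0, 5, 8, 1]
After 13 (swap(0, 1)): [3, 2, 4, 7, 6, 0, 5, 8, 1]
After 14 (swap(3, 2)): [3, 2, 7, 4, 6, 0, 5, 8, 1]
After 15 (swap(8, 6)): [3, 2, 7, 4, 6, 0, 1, 8, 5]

Answer: [3, 2, 7, 4, 6, 0, 1, 8, 5]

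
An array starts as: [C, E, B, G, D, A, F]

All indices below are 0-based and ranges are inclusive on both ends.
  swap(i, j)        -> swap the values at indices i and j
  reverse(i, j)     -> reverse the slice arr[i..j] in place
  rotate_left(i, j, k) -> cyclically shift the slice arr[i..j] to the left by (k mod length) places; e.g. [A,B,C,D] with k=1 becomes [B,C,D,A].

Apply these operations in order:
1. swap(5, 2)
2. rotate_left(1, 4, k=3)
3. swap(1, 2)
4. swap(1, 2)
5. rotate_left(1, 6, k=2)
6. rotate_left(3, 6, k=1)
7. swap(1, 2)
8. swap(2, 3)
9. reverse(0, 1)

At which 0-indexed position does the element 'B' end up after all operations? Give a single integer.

Answer: 6

Derivation:
After 1 (swap(5, 2)): [C, E, A, G, D, B, F]
After 2 (rotate_left(1, 4, k=3)): [C, D, E, A, G, B, F]
After 3 (swap(1, 2)): [C, E, D, A, G, B, F]
After 4 (swap(1, 2)): [C, D, E, A, G, B, F]
After 5 (rotate_left(1, 6, k=2)): [C, A, G, B, F, D, E]
After 6 (rotate_left(3, 6, k=1)): [C, A, G, F, D, E, B]
After 7 (swap(1, 2)): [C, G, A, F, D, E, B]
After 8 (swap(2, 3)): [C, G, F, A, D, E, B]
After 9 (reverse(0, 1)): [G, C, F, A, D, E, B]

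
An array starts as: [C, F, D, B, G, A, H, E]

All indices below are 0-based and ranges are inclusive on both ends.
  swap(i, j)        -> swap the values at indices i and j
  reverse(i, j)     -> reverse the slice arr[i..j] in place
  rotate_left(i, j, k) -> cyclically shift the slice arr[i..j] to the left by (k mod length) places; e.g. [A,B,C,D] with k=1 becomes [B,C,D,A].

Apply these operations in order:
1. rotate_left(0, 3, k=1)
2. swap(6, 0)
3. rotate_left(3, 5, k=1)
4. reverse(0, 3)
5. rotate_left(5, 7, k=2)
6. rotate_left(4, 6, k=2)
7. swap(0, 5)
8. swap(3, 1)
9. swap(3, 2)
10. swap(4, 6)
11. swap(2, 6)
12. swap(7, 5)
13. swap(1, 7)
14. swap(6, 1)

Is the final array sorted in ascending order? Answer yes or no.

Answer: yes

Derivation:
After 1 (rotate_left(0, 3, k=1)): [F, D, B, C, G, A, H, E]
After 2 (swap(6, 0)): [H, D, B, C, G, A, F, E]
After 3 (rotate_left(3, 5, k=1)): [H, D, B, G, A, C, F, E]
After 4 (reverse(0, 3)): [G, B, D, H, A, C, F, E]
After 5 (rotate_left(5, 7, k=2)): [G, B, D, H, A, E, C, F]
After 6 (rotate_left(4, 6, k=2)): [G, B, D, H, C, A, E, F]
After 7 (swap(0, 5)): [A, B, D, H, C, G, E, F]
After 8 (swap(3, 1)): [A, H, D, B, C, G, E, F]
After 9 (swap(3, 2)): [A, H, B, D, C, G, E, F]
After 10 (swap(4, 6)): [A, H, B, D, E, G, C, F]
After 11 (swap(2, 6)): [A, H, C, D, E, G, B, F]
After 12 (swap(7, 5)): [A, H, C, D, E, F, B, G]
After 13 (swap(1, 7)): [A, G, C, D, E, F, B, H]
After 14 (swap(6, 1)): [A, B, C, D, E, F, G, H]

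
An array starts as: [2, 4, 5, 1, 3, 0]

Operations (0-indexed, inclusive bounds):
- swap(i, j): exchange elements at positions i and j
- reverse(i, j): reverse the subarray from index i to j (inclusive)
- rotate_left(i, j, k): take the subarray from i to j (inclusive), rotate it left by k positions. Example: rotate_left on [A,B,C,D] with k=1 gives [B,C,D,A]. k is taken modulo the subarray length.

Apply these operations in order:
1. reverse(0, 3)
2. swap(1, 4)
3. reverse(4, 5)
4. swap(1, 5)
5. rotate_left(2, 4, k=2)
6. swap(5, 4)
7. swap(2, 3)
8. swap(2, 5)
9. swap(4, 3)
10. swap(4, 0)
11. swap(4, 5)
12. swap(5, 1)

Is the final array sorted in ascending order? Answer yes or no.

After 1 (reverse(0, 3)): [1, 5, 4, 2, 3, 0]
After 2 (swap(1, 4)): [1, 3, 4, 2, 5, 0]
After 3 (reverse(4, 5)): [1, 3, 4, 2, 0, 5]
After 4 (swap(1, 5)): [1, 5, 4, 2, 0, 3]
After 5 (rotate_left(2, 4, k=2)): [1, 5, 0, 4, 2, 3]
After 6 (swap(5, 4)): [1, 5, 0, 4, 3, 2]
After 7 (swap(2, 3)): [1, 5, 4, 0, 3, 2]
After 8 (swap(2, 5)): [1, 5, 2, 0, 3, 4]
After 9 (swap(4, 3)): [1, 5, 2, 3, 0, 4]
After 10 (swap(4, 0)): [0, 5, 2, 3, 1, 4]
After 11 (swap(4, 5)): [0, 5, 2, 3, 4, 1]
After 12 (swap(5, 1)): [0, 1, 2, 3, 4, 5]

Answer: yes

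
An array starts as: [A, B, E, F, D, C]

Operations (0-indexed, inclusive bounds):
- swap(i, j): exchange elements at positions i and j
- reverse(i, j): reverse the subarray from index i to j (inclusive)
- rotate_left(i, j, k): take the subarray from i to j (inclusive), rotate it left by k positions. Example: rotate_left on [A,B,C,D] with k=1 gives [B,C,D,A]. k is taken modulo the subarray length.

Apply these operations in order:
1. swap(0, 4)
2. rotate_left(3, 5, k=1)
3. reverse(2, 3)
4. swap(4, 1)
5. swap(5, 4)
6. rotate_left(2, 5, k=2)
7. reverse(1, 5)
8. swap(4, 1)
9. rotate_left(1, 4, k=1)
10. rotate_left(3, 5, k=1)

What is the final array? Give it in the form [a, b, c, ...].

Answer: [D, A, B, F, C, E]

Derivation:
After 1 (swap(0, 4)): [D, B, E, F, A, C]
After 2 (rotate_left(3, 5, k=1)): [D, B, E, A, C, F]
After 3 (reverse(2, 3)): [D, B, A, E, C, F]
After 4 (swap(4, 1)): [D, C, A, E, B, F]
After 5 (swap(5, 4)): [D, C, A, E, F, B]
After 6 (rotate_left(2, 5, k=2)): [D, C, F, B, A, E]
After 7 (reverse(1, 5)): [D, E, A, B, F, C]
After 8 (swap(4, 1)): [D, F, A, B, E, C]
After 9 (rotate_left(1, 4, k=1)): [D, A, B, E, F, C]
After 10 (rotate_left(3, 5, k=1)): [D, A, B, F, C, E]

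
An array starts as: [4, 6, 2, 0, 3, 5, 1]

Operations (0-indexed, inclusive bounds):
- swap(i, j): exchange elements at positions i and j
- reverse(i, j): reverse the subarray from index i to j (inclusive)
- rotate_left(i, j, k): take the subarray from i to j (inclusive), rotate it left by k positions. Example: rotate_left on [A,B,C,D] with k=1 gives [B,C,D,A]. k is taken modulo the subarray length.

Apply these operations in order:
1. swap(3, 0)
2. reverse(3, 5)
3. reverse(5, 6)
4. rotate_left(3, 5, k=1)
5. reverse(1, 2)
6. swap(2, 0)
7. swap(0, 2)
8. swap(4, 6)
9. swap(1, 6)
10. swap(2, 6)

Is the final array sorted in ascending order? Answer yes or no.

Answer: yes

Derivation:
After 1 (swap(3, 0)): [0, 6, 2, 4, 3, 5, 1]
After 2 (reverse(3, 5)): [0, 6, 2, 5, 3, 4, 1]
After 3 (reverse(5, 6)): [0, 6, 2, 5, 3, 1, 4]
After 4 (rotate_left(3, 5, k=1)): [0, 6, 2, 3, 1, 5, 4]
After 5 (reverse(1, 2)): [0, 2, 6, 3, 1, 5, 4]
After 6 (swap(2, 0)): [6, 2, 0, 3, 1, 5, 4]
After 7 (swap(0, 2)): [0, 2, 6, 3, 1, 5, 4]
After 8 (swap(4, 6)): [0, 2, 6, 3, 4, 5, 1]
After 9 (swap(1, 6)): [0, 1, 6, 3, 4, 5, 2]
After 10 (swap(2, 6)): [0, 1, 2, 3, 4, 5, 6]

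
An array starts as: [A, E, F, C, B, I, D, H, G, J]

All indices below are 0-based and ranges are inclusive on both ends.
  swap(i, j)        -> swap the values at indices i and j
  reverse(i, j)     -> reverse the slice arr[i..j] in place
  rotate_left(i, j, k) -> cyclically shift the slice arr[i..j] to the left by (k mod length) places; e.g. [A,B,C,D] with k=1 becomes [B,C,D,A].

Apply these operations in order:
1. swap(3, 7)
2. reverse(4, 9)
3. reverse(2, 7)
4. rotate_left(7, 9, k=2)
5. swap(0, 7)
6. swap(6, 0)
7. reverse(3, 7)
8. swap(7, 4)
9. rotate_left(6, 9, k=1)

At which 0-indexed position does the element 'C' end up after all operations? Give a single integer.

Answer: 4

Derivation:
After 1 (swap(3, 7)): [A, E, F, H, B, I, D, C, G, J]
After 2 (reverse(4, 9)): [A, E, F, H, J, G, C, D, I, B]
After 3 (reverse(2, 7)): [A, E, D, C, G, J, H, F, I, B]
After 4 (rotate_left(7, 9, k=2)): [A, E, D, C, G, J, H, B, F, I]
After 5 (swap(0, 7)): [B, E, D, C, G, J, H, A, F, I]
After 6 (swap(6, 0)): [H, E, D, C, G, J, B, A, F, I]
After 7 (reverse(3, 7)): [H, E, D, A, B, J, G, C, F, I]
After 8 (swap(7, 4)): [H, E, D, A, C, J, G, B, F, I]
After 9 (rotate_left(6, 9, k=1)): [H, E, D, A, C, J, B, F, I, G]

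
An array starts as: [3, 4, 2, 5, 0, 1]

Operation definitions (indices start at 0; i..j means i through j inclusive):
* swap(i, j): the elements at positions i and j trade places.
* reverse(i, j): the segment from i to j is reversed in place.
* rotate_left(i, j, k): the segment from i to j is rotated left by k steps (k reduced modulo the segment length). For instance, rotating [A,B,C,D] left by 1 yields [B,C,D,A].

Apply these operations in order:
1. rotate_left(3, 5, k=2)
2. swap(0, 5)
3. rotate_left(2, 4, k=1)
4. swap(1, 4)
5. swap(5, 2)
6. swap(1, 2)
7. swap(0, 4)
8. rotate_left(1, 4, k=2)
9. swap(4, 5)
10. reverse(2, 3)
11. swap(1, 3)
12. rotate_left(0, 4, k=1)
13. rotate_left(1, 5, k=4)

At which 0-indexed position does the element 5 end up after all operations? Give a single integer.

After 1 (rotate_left(3, 5, k=2)): [3, 4, 2, 1, 5, 0]
After 2 (swap(0, 5)): [0, 4, 2, 1, 5, 3]
After 3 (rotate_left(2, 4, k=1)): [0, 4, 1, 5, 2, 3]
After 4 (swap(1, 4)): [0, 2, 1, 5, 4, 3]
After 5 (swap(5, 2)): [0, 2, 3, 5, 4, 1]
After 6 (swap(1, 2)): [0, 3, 2, 5, 4, 1]
After 7 (swap(0, 4)): [4, 3, 2, 5, 0, 1]
After 8 (rotate_left(1, 4, k=2)): [4, 5, 0, 3, 2, 1]
After 9 (swap(4, 5)): [4, 5, 0, 3, 1, 2]
After 10 (reverse(2, 3)): [4, 5, 3, 0, 1, 2]
After 11 (swap(1, 3)): [4, 0, 3, 5, 1, 2]
After 12 (rotate_left(0, 4, k=1)): [0, 3, 5, 1, 4, 2]
After 13 (rotate_left(1, 5, k=4)): [0, 2, 3, 5, 1, 4]

Answer: 3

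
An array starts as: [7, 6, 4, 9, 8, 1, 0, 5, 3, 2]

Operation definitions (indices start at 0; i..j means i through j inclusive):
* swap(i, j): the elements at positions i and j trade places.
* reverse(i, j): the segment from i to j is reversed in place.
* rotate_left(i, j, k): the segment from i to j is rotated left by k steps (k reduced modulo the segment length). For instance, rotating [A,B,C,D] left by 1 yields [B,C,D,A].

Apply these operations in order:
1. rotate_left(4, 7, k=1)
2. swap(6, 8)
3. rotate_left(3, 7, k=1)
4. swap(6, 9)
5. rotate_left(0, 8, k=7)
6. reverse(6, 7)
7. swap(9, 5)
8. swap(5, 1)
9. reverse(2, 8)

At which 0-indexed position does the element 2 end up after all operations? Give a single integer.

After 1 (rotate_left(4, 7, k=1)): [7, 6, 4, 9, 1, 0, 5, 8, 3, 2]
After 2 (swap(6, 8)): [7, 6, 4, 9, 1, 0, 3, 8, 5, 2]
After 3 (rotate_left(3, 7, k=1)): [7, 6, 4, 1, 0, 3, 8, 9, 5, 2]
After 4 (swap(6, 9)): [7, 6, 4, 1, 0, 3, 2, 9, 5, 8]
After 5 (rotate_left(0, 8, k=7)): [9, 5, 7, 6, 4, 1, 0, 3, 2, 8]
After 6 (reverse(6, 7)): [9, 5, 7, 6, 4, 1, 3, 0, 2, 8]
After 7 (swap(9, 5)): [9, 5, 7, 6, 4, 8, 3, 0, 2, 1]
After 8 (swap(5, 1)): [9, 8, 7, 6, 4, 5, 3, 0, 2, 1]
After 9 (reverse(2, 8)): [9, 8, 2, 0, 3, 5, 4, 6, 7, 1]

Answer: 2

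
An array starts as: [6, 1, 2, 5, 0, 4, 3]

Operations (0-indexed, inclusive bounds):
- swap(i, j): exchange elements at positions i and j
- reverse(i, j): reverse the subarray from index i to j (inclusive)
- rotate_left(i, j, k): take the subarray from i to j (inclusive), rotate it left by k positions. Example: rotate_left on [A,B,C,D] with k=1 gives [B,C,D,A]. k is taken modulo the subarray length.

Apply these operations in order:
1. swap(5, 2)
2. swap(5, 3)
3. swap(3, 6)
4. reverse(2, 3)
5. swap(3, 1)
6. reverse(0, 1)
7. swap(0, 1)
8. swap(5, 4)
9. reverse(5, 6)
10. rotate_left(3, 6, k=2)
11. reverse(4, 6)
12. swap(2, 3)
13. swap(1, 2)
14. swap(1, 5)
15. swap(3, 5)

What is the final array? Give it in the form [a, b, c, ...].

Answer: [6, 1, 4, 2, 5, 3, 0]

Derivation:
After 1 (swap(5, 2)): [6, 1, 4, 5, 0, 2, 3]
After 2 (swap(5, 3)): [6, 1, 4, 2, 0, 5, 3]
After 3 (swap(3, 6)): [6, 1, 4, 3, 0, 5, 2]
After 4 (reverse(2, 3)): [6, 1, 3, 4, 0, 5, 2]
After 5 (swap(3, 1)): [6, 4, 3, 1, 0, 5, 2]
After 6 (reverse(0, 1)): [4, 6, 3, 1, 0, 5, 2]
After 7 (swap(0, 1)): [6, 4, 3, 1, 0, 5, 2]
After 8 (swap(5, 4)): [6, 4, 3, 1, 5, 0, 2]
After 9 (reverse(5, 6)): [6, 4, 3, 1, 5, 2, 0]
After 10 (rotate_left(3, 6, k=2)): [6, 4, 3, 2, 0, 1, 5]
After 11 (reverse(4, 6)): [6, 4, 3, 2, 5, 1, 0]
After 12 (swap(2, 3)): [6, 4, 2, 3, 5, 1, 0]
After 13 (swap(1, 2)): [6, 2, 4, 3, 5, 1, 0]
After 14 (swap(1, 5)): [6, 1, 4, 3, 5, 2, 0]
After 15 (swap(3, 5)): [6, 1, 4, 2, 5, 3, 0]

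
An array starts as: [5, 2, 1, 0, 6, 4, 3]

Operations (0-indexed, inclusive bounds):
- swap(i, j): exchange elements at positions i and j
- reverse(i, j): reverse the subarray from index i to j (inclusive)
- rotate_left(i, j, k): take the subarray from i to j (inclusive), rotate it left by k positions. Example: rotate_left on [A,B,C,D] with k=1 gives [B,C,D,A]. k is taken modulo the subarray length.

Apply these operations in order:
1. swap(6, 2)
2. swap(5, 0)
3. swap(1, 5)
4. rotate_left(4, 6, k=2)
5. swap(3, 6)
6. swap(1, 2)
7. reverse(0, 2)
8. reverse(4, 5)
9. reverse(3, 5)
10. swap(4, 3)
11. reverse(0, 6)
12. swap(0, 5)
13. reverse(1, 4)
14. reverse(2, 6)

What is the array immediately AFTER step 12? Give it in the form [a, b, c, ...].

After 1 (swap(6, 2)): [5, 2, 3, 0, 6, 4, 1]
After 2 (swap(5, 0)): [4, 2, 3, 0, 6, 5, 1]
After 3 (swap(1, 5)): [4, 5, 3, 0, 6, 2, 1]
After 4 (rotate_left(4, 6, k=2)): [4, 5, 3, 0, 1, 6, 2]
After 5 (swap(3, 6)): [4, 5, 3, 2, 1, 6, 0]
After 6 (swap(1, 2)): [4, 3, 5, 2, 1, 6, 0]
After 7 (reverse(0, 2)): [5, 3, 4, 2, 1, 6, 0]
After 8 (reverse(4, 5)): [5, 3, 4, 2, 6, 1, 0]
After 9 (reverse(3, 5)): [5, 3, 4, 1, 6, 2, 0]
After 10 (swap(4, 3)): [5, 3, 4, 6, 1, 2, 0]
After 11 (reverse(0, 6)): [0, 2, 1, 6, 4, 3, 5]
After 12 (swap(0, 5)): [3, 2, 1, 6, 4, 0, 5]

Answer: [3, 2, 1, 6, 4, 0, 5]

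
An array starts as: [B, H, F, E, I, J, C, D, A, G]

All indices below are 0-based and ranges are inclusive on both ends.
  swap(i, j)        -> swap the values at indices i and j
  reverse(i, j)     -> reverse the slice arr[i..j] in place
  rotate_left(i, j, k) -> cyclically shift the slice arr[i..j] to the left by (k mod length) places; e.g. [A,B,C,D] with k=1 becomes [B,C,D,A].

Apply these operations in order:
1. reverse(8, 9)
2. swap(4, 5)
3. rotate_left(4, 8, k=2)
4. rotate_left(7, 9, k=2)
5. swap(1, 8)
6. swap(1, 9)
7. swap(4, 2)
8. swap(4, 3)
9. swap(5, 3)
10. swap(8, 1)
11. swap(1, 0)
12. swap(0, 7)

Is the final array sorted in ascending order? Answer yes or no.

Answer: yes

Derivation:
After 1 (reverse(8, 9)): [B, H, F, E, I, J, C, D, G, A]
After 2 (swap(4, 5)): [B, H, F, E, J, I, C, D, G, A]
After 3 (rotate_left(4, 8, k=2)): [B, H, F, E, C, D, G, J, I, A]
After 4 (rotate_left(7, 9, k=2)): [B, H, F, E, C, D, G, A, J, I]
After 5 (swap(1, 8)): [B, J, F, E, C, D, G, A, H, I]
After 6 (swap(1, 9)): [B, I, F, E, C, D, G, A, H, J]
After 7 (swap(4, 2)): [B, I, C, E, F, D, G, A, H, J]
After 8 (swap(4, 3)): [B, I, C, F, E, D, G, A, H, J]
After 9 (swap(5, 3)): [B, I, C, D, E, F, G, A, H, J]
After 10 (swap(8, 1)): [B, H, C, D, E, F, G, A, I, J]
After 11 (swap(1, 0)): [H, B, C, D, E, F, G, A, I, J]
After 12 (swap(0, 7)): [A, B, C, D, E, F, G, H, I, J]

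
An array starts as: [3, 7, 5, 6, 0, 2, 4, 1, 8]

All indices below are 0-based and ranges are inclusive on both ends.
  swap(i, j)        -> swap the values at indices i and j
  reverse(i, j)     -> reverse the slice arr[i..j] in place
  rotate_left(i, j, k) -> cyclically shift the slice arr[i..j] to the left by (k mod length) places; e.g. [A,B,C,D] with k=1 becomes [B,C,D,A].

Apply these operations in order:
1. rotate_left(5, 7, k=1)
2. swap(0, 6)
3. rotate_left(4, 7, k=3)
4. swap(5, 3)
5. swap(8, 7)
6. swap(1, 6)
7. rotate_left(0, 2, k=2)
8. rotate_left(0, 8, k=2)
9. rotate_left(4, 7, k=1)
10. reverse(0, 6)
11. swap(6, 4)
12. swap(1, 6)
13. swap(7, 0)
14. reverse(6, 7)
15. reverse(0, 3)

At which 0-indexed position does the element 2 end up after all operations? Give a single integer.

Answer: 2

Derivation:
After 1 (rotate_left(5, 7, k=1)): [3, 7, 5, 6, 0, 4, 1, 2, 8]
After 2 (swap(0, 6)): [1, 7, 5, 6, 0, 4, 3, 2, 8]
After 3 (rotate_left(4, 7, k=3)): [1, 7, 5, 6, 2, 0, 4, 3, 8]
After 4 (swap(5, 3)): [1, 7, 5, 0, 2, 6, 4, 3, 8]
After 5 (swap(8, 7)): [1, 7, 5, 0, 2, 6, 4, 8, 3]
After 6 (swap(1, 6)): [1, 4, 5, 0, 2, 6, 7, 8, 3]
After 7 (rotate_left(0, 2, k=2)): [5, 1, 4, 0, 2, 6, 7, 8, 3]
After 8 (rotate_left(0, 8, k=2)): [4, 0, 2, 6, 7, 8, 3, 5, 1]
After 9 (rotate_left(4, 7, k=1)): [4, 0, 2, 6, 8, 3, 5, 7, 1]
After 10 (reverse(0, 6)): [5, 3, 8, 6, 2, 0, 4, 7, 1]
After 11 (swap(6, 4)): [5, 3, 8, 6, 4, 0, 2, 7, 1]
After 12 (swap(1, 6)): [5, 2, 8, 6, 4, 0, 3, 7, 1]
After 13 (swap(7, 0)): [7, 2, 8, 6, 4, 0, 3, 5, 1]
After 14 (reverse(6, 7)): [7, 2, 8, 6, 4, 0, 5, 3, 1]
After 15 (reverse(0, 3)): [6, 8, 2, 7, 4, 0, 5, 3, 1]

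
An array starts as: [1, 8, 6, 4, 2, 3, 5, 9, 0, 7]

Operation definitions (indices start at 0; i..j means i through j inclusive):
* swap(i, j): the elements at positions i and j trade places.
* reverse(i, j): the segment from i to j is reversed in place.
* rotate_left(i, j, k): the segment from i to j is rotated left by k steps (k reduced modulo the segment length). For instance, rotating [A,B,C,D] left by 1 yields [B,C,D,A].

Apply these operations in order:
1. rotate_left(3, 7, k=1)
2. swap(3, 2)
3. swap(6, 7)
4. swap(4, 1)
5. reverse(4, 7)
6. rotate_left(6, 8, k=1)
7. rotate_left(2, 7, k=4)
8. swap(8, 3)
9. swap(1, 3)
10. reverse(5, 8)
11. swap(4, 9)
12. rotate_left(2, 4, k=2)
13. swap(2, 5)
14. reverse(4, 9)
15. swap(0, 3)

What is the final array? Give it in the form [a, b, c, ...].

After 1 (rotate_left(3, 7, k=1)): [1, 8, 6, 2, 3, 5, 9, 4, 0, 7]
After 2 (swap(3, 2)): [1, 8, 2, 6, 3, 5, 9, 4, 0, 7]
After 3 (swap(6, 7)): [1, 8, 2, 6, 3, 5, 4, 9, 0, 7]
After 4 (swap(4, 1)): [1, 3, 2, 6, 8, 5, 4, 9, 0, 7]
After 5 (reverse(4, 7)): [1, 3, 2, 6, 9, 4, 5, 8, 0, 7]
After 6 (rotate_left(6, 8, k=1)): [1, 3, 2, 6, 9, 4, 8, 0, 5, 7]
After 7 (rotate_left(2, 7, k=4)): [1, 3, 8, 0, 2, 6, 9, 4, 5, 7]
After 8 (swap(8, 3)): [1, 3, 8, 5, 2, 6, 9, 4, 0, 7]
After 9 (swap(1, 3)): [1, 5, 8, 3, 2, 6, 9, 4, 0, 7]
After 10 (reverse(5, 8)): [1, 5, 8, 3, 2, 0, 4, 9, 6, 7]
After 11 (swap(4, 9)): [1, 5, 8, 3, 7, 0, 4, 9, 6, 2]
After 12 (rotate_left(2, 4, k=2)): [1, 5, 7, 8, 3, 0, 4, 9, 6, 2]
After 13 (swap(2, 5)): [1, 5, 0, 8, 3, 7, 4, 9, 6, 2]
After 14 (reverse(4, 9)): [1, 5, 0, 8, 2, 6, 9, 4, 7, 3]
After 15 (swap(0, 3)): [8, 5, 0, 1, 2, 6, 9, 4, 7, 3]

Answer: [8, 5, 0, 1, 2, 6, 9, 4, 7, 3]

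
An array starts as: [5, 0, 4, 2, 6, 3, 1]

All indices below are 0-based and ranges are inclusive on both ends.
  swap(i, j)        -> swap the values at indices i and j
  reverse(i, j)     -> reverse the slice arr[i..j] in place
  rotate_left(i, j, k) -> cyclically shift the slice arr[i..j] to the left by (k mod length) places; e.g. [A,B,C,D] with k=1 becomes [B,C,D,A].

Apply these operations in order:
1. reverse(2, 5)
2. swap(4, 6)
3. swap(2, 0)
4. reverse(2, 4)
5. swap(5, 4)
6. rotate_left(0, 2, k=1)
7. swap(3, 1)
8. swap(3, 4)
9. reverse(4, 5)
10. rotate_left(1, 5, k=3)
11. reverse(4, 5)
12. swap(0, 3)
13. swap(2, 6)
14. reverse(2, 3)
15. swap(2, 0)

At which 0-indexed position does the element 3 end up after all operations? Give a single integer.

Answer: 5

Derivation:
After 1 (reverse(2, 5)): [5, 0, 3, 6, 2, 4, 1]
After 2 (swap(4, 6)): [5, 0, 3, 6, 1, 4, 2]
After 3 (swap(2, 0)): [3, 0, 5, 6, 1, 4, 2]
After 4 (reverse(2, 4)): [3, 0, 1, 6, 5, 4, 2]
After 5 (swap(5, 4)): [3, 0, 1, 6, 4, 5, 2]
After 6 (rotate_left(0, 2, k=1)): [0, 1, 3, 6, 4, 5, 2]
After 7 (swap(3, 1)): [0, 6, 3, 1, 4, 5, 2]
After 8 (swap(3, 4)): [0, 6, 3, 4, 1, 5, 2]
After 9 (reverse(4, 5)): [0, 6, 3, 4, 5, 1, 2]
After 10 (rotate_left(1, 5, k=3)): [0, 5, 1, 6, 3, 4, 2]
After 11 (reverse(4, 5)): [0, 5, 1, 6, 4, 3, 2]
After 12 (swap(0, 3)): [6, 5, 1, 0, 4, 3, 2]
After 13 (swap(2, 6)): [6, 5, 2, 0, 4, 3, 1]
After 14 (reverse(2, 3)): [6, 5, 0, 2, 4, 3, 1]
After 15 (swap(2, 0)): [0, 5, 6, 2, 4, 3, 1]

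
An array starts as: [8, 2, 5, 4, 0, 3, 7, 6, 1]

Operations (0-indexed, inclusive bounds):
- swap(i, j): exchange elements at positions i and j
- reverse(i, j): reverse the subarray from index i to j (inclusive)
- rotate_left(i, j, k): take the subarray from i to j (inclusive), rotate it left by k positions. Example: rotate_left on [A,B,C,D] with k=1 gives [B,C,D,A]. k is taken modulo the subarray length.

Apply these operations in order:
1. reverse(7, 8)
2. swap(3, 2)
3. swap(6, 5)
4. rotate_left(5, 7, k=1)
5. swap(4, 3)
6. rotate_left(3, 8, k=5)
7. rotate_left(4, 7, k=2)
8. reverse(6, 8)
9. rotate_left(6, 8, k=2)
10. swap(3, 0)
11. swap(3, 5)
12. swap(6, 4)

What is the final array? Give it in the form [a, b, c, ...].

Answer: [6, 2, 4, 1, 0, 8, 3, 7, 5]

Derivation:
After 1 (reverse(7, 8)): [8, 2, 5, 4, 0, 3, 7, 1, 6]
After 2 (swap(3, 2)): [8, 2, 4, 5, 0, 3, 7, 1, 6]
After 3 (swap(6, 5)): [8, 2, 4, 5, 0, 7, 3, 1, 6]
After 4 (rotate_left(5, 7, k=1)): [8, 2, 4, 5, 0, 3, 1, 7, 6]
After 5 (swap(4, 3)): [8, 2, 4, 0, 5, 3, 1, 7, 6]
After 6 (rotate_left(3, 8, k=5)): [8, 2, 4, 6, 0, 5, 3, 1, 7]
After 7 (rotate_left(4, 7, k=2)): [8, 2, 4, 6, 3, 1, 0, 5, 7]
After 8 (reverse(6, 8)): [8, 2, 4, 6, 3, 1, 7, 5, 0]
After 9 (rotate_left(6, 8, k=2)): [8, 2, 4, 6, 3, 1, 0, 7, 5]
After 10 (swap(3, 0)): [6, 2, 4, 8, 3, 1, 0, 7, 5]
After 11 (swap(3, 5)): [6, 2, 4, 1, 3, 8, 0, 7, 5]
After 12 (swap(6, 4)): [6, 2, 4, 1, 0, 8, 3, 7, 5]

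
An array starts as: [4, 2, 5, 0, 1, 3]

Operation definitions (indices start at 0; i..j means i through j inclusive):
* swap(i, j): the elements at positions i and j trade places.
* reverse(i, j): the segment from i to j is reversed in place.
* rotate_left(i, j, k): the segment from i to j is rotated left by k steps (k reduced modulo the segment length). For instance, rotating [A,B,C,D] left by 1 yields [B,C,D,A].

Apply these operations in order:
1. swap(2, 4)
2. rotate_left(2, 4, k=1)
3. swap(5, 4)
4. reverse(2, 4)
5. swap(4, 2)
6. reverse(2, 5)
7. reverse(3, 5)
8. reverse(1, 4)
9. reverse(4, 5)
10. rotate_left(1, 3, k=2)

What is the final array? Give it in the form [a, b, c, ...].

After 1 (swap(2, 4)): [4, 2, 1, 0, 5, 3]
After 2 (rotate_left(2, 4, k=1)): [4, 2, 0, 5, 1, 3]
After 3 (swap(5, 4)): [4, 2, 0, 5, 3, 1]
After 4 (reverse(2, 4)): [4, 2, 3, 5, 0, 1]
After 5 (swap(4, 2)): [4, 2, 0, 5, 3, 1]
After 6 (reverse(2, 5)): [4, 2, 1, 3, 5, 0]
After 7 (reverse(3, 5)): [4, 2, 1, 0, 5, 3]
After 8 (reverse(1, 4)): [4, 5, 0, 1, 2, 3]
After 9 (reverse(4, 5)): [4, 5, 0, 1, 3, 2]
After 10 (rotate_left(1, 3, k=2)): [4, 1, 5, 0, 3, 2]

Answer: [4, 1, 5, 0, 3, 2]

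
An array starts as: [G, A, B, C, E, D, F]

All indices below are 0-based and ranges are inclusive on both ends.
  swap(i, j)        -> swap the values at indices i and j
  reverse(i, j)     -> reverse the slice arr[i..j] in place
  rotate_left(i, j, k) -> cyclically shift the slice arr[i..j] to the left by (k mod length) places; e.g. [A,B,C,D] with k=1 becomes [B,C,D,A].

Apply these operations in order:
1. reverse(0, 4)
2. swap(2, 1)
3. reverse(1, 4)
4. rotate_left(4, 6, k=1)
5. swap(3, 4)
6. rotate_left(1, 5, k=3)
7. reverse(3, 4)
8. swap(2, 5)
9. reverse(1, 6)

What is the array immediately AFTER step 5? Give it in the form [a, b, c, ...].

Answer: [E, G, A, D, C, F, B]

Derivation:
After 1 (reverse(0, 4)): [E, C, B, A, G, D, F]
After 2 (swap(2, 1)): [E, B, C, A, G, D, F]
After 3 (reverse(1, 4)): [E, G, A, C, B, D, F]
After 4 (rotate_left(4, 6, k=1)): [E, G, A, C, D, F, B]
After 5 (swap(3, 4)): [E, G, A, D, C, F, B]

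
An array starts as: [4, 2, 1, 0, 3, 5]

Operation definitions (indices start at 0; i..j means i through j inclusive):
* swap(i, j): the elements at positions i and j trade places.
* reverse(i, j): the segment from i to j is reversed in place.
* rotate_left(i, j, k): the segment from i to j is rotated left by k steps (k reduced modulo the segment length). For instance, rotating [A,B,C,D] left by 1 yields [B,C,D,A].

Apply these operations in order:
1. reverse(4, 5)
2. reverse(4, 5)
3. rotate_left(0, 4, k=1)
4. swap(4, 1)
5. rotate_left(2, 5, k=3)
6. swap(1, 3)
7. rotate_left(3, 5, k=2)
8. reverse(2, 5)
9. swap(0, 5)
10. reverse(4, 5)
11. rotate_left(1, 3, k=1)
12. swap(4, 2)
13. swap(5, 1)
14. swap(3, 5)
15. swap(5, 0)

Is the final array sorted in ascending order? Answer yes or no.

Answer: yes

Derivation:
After 1 (reverse(4, 5)): [4, 2, 1, 0, 5, 3]
After 2 (reverse(4, 5)): [4, 2, 1, 0, 3, 5]
After 3 (rotate_left(0, 4, k=1)): [2, 1, 0, 3, 4, 5]
After 4 (swap(4, 1)): [2, 4, 0, 3, 1, 5]
After 5 (rotate_left(2, 5, k=3)): [2, 4, 5, 0, 3, 1]
After 6 (swap(1, 3)): [2, 0, 5, 4, 3, 1]
After 7 (rotate_left(3, 5, k=2)): [2, 0, 5, 1, 4, 3]
After 8 (reverse(2, 5)): [2, 0, 3, 4, 1, 5]
After 9 (swap(0, 5)): [5, 0, 3, 4, 1, 2]
After 10 (reverse(4, 5)): [5, 0, 3, 4, 2, 1]
After 11 (rotate_left(1, 3, k=1)): [5, 3, 4, 0, 2, 1]
After 12 (swap(4, 2)): [5, 3, 2, 0, 4, 1]
After 13 (swap(5, 1)): [5, 1, 2, 0, 4, 3]
After 14 (swap(3, 5)): [5, 1, 2, 3, 4, 0]
After 15 (swap(5, 0)): [0, 1, 2, 3, 4, 5]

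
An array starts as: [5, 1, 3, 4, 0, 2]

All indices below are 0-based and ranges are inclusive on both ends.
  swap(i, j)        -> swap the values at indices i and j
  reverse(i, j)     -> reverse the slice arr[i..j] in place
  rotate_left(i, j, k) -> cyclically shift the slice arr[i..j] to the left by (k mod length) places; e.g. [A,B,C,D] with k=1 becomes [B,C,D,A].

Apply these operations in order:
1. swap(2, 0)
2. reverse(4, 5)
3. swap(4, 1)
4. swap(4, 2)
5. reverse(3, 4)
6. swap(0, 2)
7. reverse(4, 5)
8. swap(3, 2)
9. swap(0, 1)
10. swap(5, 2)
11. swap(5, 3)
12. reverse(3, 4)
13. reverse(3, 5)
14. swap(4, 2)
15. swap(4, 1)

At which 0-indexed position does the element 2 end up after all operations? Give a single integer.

After 1 (swap(2, 0)): [3, 1, 5, 4, 0, 2]
After 2 (reverse(4, 5)): [3, 1, 5, 4, 2, 0]
After 3 (swap(4, 1)): [3, 2, 5, 4, 1, 0]
After 4 (swap(4, 2)): [3, 2, 1, 4, 5, 0]
After 5 (reverse(3, 4)): [3, 2, 1, 5, 4, 0]
After 6 (swap(0, 2)): [1, 2, 3, 5, 4, 0]
After 7 (reverse(4, 5)): [1, 2, 3, 5, 0, 4]
After 8 (swap(3, 2)): [1, 2, 5, 3, 0, 4]
After 9 (swap(0, 1)): [2, 1, 5, 3, 0, 4]
After 10 (swap(5, 2)): [2, 1, 4, 3, 0, 5]
After 11 (swap(5, 3)): [2, 1, 4, 5, 0, 3]
After 12 (reverse(3, 4)): [2, 1, 4, 0, 5, 3]
After 13 (reverse(3, 5)): [2, 1, 4, 3, 5, 0]
After 14 (swap(4, 2)): [2, 1, 5, 3, 4, 0]
After 15 (swap(4, 1)): [2, 4, 5, 3, 1, 0]

Answer: 0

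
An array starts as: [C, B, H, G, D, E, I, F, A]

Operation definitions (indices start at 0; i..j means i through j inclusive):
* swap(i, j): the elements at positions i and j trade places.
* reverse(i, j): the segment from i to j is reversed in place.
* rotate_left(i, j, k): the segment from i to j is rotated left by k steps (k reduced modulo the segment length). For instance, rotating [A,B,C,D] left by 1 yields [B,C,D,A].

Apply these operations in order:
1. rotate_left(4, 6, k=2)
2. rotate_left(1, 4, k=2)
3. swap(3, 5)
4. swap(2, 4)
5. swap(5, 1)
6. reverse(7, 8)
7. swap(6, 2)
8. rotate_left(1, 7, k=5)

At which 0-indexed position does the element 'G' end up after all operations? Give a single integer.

After 1 (rotate_left(4, 6, k=2)): [C, B, H, G, I, D, E, F, A]
After 2 (rotate_left(1, 4, k=2)): [C, G, I, B, H, D, E, F, A]
After 3 (swap(3, 5)): [C, G, I, D, H, B, E, F, A]
After 4 (swap(2, 4)): [C, G, H, D, I, B, E, F, A]
After 5 (swap(5, 1)): [C, B, H, D, I, G, E, F, A]
After 6 (reverse(7, 8)): [C, B, H, D, I, G, E, A, F]
After 7 (swap(6, 2)): [C, B, E, D, I, G, H, A, F]
After 8 (rotate_left(1, 7, k=5)): [C, H, A, B, E, D, I, G, F]

Answer: 7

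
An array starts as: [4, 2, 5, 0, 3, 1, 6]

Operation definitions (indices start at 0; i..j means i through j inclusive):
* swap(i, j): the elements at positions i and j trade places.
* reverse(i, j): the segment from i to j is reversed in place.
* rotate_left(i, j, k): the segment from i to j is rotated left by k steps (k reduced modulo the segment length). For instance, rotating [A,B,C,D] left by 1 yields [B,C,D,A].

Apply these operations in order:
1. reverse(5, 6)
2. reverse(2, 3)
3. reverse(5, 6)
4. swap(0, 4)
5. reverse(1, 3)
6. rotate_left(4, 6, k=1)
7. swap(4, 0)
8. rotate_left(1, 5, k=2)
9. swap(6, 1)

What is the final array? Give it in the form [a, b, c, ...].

Answer: [1, 4, 3, 6, 5, 0, 2]

Derivation:
After 1 (reverse(5, 6)): [4, 2, 5, 0, 3, 6, 1]
After 2 (reverse(2, 3)): [4, 2, 0, 5, 3, 6, 1]
After 3 (reverse(5, 6)): [4, 2, 0, 5, 3, 1, 6]
After 4 (swap(0, 4)): [3, 2, 0, 5, 4, 1, 6]
After 5 (reverse(1, 3)): [3, 5, 0, 2, 4, 1, 6]
After 6 (rotate_left(4, 6, k=1)): [3, 5, 0, 2, 1, 6, 4]
After 7 (swap(4, 0)): [1, 5, 0, 2, 3, 6, 4]
After 8 (rotate_left(1, 5, k=2)): [1, 2, 3, 6, 5, 0, 4]
After 9 (swap(6, 1)): [1, 4, 3, 6, 5, 0, 2]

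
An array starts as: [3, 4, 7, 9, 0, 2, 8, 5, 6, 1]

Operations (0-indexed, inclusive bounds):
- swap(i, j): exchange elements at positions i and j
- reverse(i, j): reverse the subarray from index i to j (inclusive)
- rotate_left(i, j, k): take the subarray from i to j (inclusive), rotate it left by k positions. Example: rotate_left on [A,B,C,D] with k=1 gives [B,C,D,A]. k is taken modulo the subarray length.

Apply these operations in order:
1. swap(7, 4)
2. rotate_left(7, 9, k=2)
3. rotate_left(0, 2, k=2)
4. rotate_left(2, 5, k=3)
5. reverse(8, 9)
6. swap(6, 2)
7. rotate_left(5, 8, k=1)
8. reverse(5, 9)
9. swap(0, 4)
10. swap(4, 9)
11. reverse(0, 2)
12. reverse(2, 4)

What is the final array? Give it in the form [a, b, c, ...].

After 1 (swap(7, 4)): [3, 4, 7, 9, 5, 2, 8, 0, 6, 1]
After 2 (rotate_left(7, 9, k=2)): [3, 4, 7, 9, 5, 2, 8, 1, 0, 6]
After 3 (rotate_left(0, 2, k=2)): [7, 3, 4, 9, 5, 2, 8, 1, 0, 6]
After 4 (rotate_left(2, 5, k=3)): [7, 3, 2, 4, 9, 5, 8, 1, 0, 6]
After 5 (reverse(8, 9)): [7, 3, 2, 4, 9, 5, 8, 1, 6, 0]
After 6 (swap(6, 2)): [7, 3, 8, 4, 9, 5, 2, 1, 6, 0]
After 7 (rotate_left(5, 8, k=1)): [7, 3, 8, 4, 9, 2, 1, 6, 5, 0]
After 8 (reverse(5, 9)): [7, 3, 8, 4, 9, 0, 5, 6, 1, 2]
After 9 (swap(0, 4)): [9, 3, 8, 4, 7, 0, 5, 6, 1, 2]
After 10 (swap(4, 9)): [9, 3, 8, 4, 2, 0, 5, 6, 1, 7]
After 11 (reverse(0, 2)): [8, 3, 9, 4, 2, 0, 5, 6, 1, 7]
After 12 (reverse(2, 4)): [8, 3, 2, 4, 9, 0, 5, 6, 1, 7]

Answer: [8, 3, 2, 4, 9, 0, 5, 6, 1, 7]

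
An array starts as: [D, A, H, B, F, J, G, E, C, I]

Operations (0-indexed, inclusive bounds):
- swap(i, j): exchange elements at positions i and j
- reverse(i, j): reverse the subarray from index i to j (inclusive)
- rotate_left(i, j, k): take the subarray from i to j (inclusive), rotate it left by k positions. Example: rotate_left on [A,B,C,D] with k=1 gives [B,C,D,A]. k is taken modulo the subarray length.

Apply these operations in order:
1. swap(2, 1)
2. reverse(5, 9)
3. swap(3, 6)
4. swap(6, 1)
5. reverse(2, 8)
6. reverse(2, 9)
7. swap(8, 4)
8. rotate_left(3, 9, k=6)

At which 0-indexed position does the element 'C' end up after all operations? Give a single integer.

After 1 (swap(2, 1)): [D, H, A, B, F, J, G, E, C, I]
After 2 (reverse(5, 9)): [D, H, A, B, F, I, C, E, G, J]
After 3 (swap(3, 6)): [D, H, A, C, F, I, B, E, G, J]
After 4 (swap(6, 1)): [D, B, A, C, F, I, H, E, G, J]
After 5 (reverse(2, 8)): [D, B, G, E, H, I, F, C, A, J]
After 6 (reverse(2, 9)): [D, B, J, A, C, F, I, H, E, G]
After 7 (swap(8, 4)): [D, B, J, A, E, F, I, H, C, G]
After 8 (rotate_left(3, 9, k=6)): [D, B, J, G, A, E, F, I, H, C]

Answer: 9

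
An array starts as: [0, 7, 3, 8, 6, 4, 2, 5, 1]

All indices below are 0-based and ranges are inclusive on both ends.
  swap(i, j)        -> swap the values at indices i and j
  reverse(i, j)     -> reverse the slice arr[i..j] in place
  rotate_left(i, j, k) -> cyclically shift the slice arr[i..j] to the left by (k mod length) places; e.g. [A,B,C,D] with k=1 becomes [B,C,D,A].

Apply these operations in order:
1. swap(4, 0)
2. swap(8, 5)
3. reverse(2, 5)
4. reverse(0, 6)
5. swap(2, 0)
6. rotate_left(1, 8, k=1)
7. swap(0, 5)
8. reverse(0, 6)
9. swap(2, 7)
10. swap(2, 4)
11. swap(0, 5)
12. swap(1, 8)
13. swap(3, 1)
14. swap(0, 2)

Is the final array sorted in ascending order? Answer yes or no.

After 1 (swap(4, 0)): [6, 7, 3, 8, 0, 4, 2, 5, 1]
After 2 (swap(8, 5)): [6, 7, 3, 8, 0, 1, 2, 5, 4]
After 3 (reverse(2, 5)): [6, 7, 1, 0, 8, 3, 2, 5, 4]
After 4 (reverse(0, 6)): [2, 3, 8, 0, 1, 7, 6, 5, 4]
After 5 (swap(2, 0)): [8, 3, 2, 0, 1, 7, 6, 5, 4]
After 6 (rotate_left(1, 8, k=1)): [8, 2, 0, 1, 7, 6, 5, 4, 3]
After 7 (swap(0, 5)): [6, 2, 0, 1, 7, 8, 5, 4, 3]
After 8 (reverse(0, 6)): [5, 8, 7, 1, 0, 2, 6, 4, 3]
After 9 (swap(2, 7)): [5, 8, 4, 1, 0, 2, 6, 7, 3]
After 10 (swap(2, 4)): [5, 8, 0, 1, 4, 2, 6, 7, 3]
After 11 (swap(0, 5)): [2, 8, 0, 1, 4, 5, 6, 7, 3]
After 12 (swap(1, 8)): [2, 3, 0, 1, 4, 5, 6, 7, 8]
After 13 (swap(3, 1)): [2, 1, 0, 3, 4, 5, 6, 7, 8]
After 14 (swap(0, 2)): [0, 1, 2, 3, 4, 5, 6, 7, 8]

Answer: yes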